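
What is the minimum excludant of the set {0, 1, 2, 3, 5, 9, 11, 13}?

4

The values 0, 1, 2, 3 are all present; 4 is the first non-negative integer missing from the set.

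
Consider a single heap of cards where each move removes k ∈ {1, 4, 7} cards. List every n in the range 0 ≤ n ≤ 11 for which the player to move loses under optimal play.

0, 2, 5, 8, 10

Build the Grundy sequence with g(k) = mex{g(k−s) : s ∈ {1, 4, 7}, s ≤ k}:
g(0) = mex{} = 0
g(1) = mex{0} = 1
g(2) = mex{1} = 0
g(3) = mex{0} = 1
g(4) = mex{0,1} = 2
g(5) = mex{1,2} = 0
g(6) = mex{0} = 1
g(7) = mex{0,1} = 2
g(8) = mex{1,2} = 0
g(9) = mex{0} = 1
g(10) = mex{1} = 0
g(11) = mex{0,2} = 1
The P-positions (g = 0) in 0..11 are 0, 2, 5, 8, 10.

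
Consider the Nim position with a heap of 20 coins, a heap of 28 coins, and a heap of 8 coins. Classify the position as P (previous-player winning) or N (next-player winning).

P-position

Compute the nim-sum pairwise:
20 XOR 28 = 8
8 XOR 8 = 0
The nim-sum is 0, so this is a P-position: the player to move is in a losing position under optimal play.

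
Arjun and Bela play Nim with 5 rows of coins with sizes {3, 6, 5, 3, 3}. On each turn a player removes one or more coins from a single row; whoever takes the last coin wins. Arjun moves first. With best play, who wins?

Nim-sum: 3 XOR 6 XOR 5 XOR 3 XOR 3 = 0.
The nim-sum is 0, so this is a P-position: the player to move is in a losing position under optimal play; Arjun is about to move from it and so loses — Bela wins.

Bela wins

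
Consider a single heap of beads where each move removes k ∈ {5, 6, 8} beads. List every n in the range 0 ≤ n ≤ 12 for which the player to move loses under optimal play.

0, 1, 2, 3, 4

Build the Grundy sequence with g(k) = mex{g(k−s) : s ∈ {5, 6, 8}, s ≤ k}:
g(0) = mex{} = 0
g(1) = mex{} = 0
g(2) = mex{} = 0
g(3) = mex{} = 0
g(4) = mex{} = 0
g(5) = mex{0} = 1
g(6) = mex{0} = 1
g(7) = mex{0} = 1
g(8) = mex{0} = 1
g(9) = mex{0} = 1
g(10) = mex{0,1} = 2
g(11) = mex{0,1} = 2
g(12) = mex{0,1} = 2
The P-positions (g = 0) in 0..12 are 0, 1, 2, 3, 4.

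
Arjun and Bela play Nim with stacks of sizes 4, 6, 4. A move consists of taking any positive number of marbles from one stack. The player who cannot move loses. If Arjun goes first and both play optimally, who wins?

Arjun wins

Nim-sum: 4 ^ 6 ^ 4 = 6.
The nim-sum is 6 ≠ 0, so this is an N-position: the player to move can win; Arjun has a winning move.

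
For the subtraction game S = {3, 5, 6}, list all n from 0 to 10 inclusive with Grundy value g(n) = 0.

Build the Grundy sequence with g(k) = mex{g(k−s) : s ∈ {3, 5, 6}, s ≤ k}:
g(0) = mex{} = 0
g(1) = mex{} = 0
g(2) = mex{} = 0
g(3) = mex{0} = 1
g(4) = mex{0} = 1
g(5) = mex{0} = 1
g(6) = mex{0,1} = 2
g(7) = mex{0,1} = 2
g(8) = mex{0,1} = 2
g(9) = mex{1,2} = 0
g(10) = mex{1,2} = 0
The P-positions (g = 0) in 0..10 are 0, 1, 2, 9, 10.

0, 1, 2, 9, 10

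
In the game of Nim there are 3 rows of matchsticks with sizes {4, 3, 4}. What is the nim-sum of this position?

Bitwise XOR of the heap sizes:
  100  (4)
  011  (3)
  100  (4)
  ---
  011  (3)

3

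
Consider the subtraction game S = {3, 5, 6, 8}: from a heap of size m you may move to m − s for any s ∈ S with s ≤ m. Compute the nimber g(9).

Build the Grundy sequence with g(k) = mex{g(k−s) : s ∈ {3, 5, 6, 8}, s ≤ k}:
g(0) = mex{} = 0
g(1) = mex{} = 0
g(2) = mex{} = 0
g(3) = mex{0} = 1
g(4) = mex{0} = 1
g(5) = mex{0} = 1
g(6) = mex{0,1} = 2
g(7) = mex{0,1} = 2
g(8) = mex{0,1} = 2
g(9) = mex{0,1,2} = 3
So g(9) = 3.

3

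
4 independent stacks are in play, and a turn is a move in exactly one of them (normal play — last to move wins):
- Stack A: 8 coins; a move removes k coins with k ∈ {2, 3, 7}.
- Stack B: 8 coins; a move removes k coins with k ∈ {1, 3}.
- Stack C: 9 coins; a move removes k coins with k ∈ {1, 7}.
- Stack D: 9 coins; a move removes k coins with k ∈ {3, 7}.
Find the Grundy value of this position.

1

For stack A, compute g(0), g(1), … with moves {2, 3, 7}:
k:     0  1  2  3  4  5  6  7  8
g(k):  0  0  1  1  2  0  0  1  1
So g(8) = 1.
Build the Grundy sequence for stack B with g(k) = mex{g(k−s) : s ∈ {1, 3}, s ≤ k}:
k:     0  1  2  3  4  5  6  7  8
g(k):  0  1  0  1  0  1  0  1  0
So g(8) = 0.
Grundy values for stack C (subtraction set {1, 7}):
k:     0  1  2  3  4  5  6  7  8  9
g(k):  0  1  0  1  0  1  0  1  0  1
So g(9) = 1.
Grundy values for stack D (subtraction set {3, 7}):
g(0) = mex{} = 0
g(1) = mex{} = 0
g(2) = mex{} = 0
g(3) = mex{0} = 1
g(4) = mex{0} = 1
g(5) = mex{0} = 1
g(6) = mex{1} = 0
g(7) = mex{0,1} = 2
g(8) = mex{0,1} = 2
g(9) = mex{0} = 1
So g(9) = 1.
The value of a disjunctive sum is the nim-sum of the parts.
Combined value = 1 XOR 0 XOR 1 XOR 1 = 1.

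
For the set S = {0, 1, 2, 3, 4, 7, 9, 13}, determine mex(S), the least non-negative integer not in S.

The values 0, 1, 2, 3, 4 are all present; 5 is the first non-negative integer missing from the set.

5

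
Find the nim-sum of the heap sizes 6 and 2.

Bitwise XOR of the heap sizes:
  110  (6)
  010  (2)
  ---
  100  (4)

4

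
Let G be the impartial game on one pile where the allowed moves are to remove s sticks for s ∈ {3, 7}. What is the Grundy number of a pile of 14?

1

Build the Grundy sequence with g(k) = mex{g(k−s) : s ∈ {3, 7}, s ≤ k}:
g(0) = mex{} = 0
g(1) = mex{} = 0
g(2) = mex{} = 0
g(3) = mex{0} = 1
g(4) = mex{0} = 1
g(5) = mex{0} = 1
g(6) = mex{1} = 0
g(7) = mex{0,1} = 2
g(8) = mex{0,1} = 2
g(9) = mex{0} = 1
g(10) = mex{1,2} = 0
g(11) = mex{1,2} = 0
g(12) = mex{1} = 0
g(13) = mex{0} = 1
g(14) = mex{0,2} = 1
So g(14) = 1.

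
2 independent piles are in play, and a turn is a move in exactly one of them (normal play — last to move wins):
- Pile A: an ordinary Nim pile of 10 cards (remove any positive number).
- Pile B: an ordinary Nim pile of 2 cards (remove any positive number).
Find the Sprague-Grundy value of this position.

Pile A is a plain Nim pile of size 10, so its Grundy value is 10.
Pile B is a plain Nim pile of size 2, so its Grundy value is 2.
By the Sprague-Grundy theorem, the Grundy value of a sum of independent games is the XOR of the component values.
Combined value = 10 XOR 2 = 8.

8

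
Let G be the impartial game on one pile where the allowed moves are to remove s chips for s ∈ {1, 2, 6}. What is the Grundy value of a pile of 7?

Compute g(0), g(1), … for moves {1, 2, 6}:
k:     0  1  2  3  4  5  6  7
g(k):  0  1  2  0  1  2  3  0
So g(7) = 0.

0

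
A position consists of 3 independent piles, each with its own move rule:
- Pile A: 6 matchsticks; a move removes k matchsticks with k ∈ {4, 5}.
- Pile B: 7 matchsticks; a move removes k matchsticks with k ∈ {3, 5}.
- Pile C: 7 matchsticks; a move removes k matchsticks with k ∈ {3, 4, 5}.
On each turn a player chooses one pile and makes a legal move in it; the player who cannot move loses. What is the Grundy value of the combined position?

Grundy values for pile A (subtraction set {4, 5}):
k:     0  1  2  3  4  5  6
g(k):  0  0  0  0  1  1  1
So g(6) = 1.
Grundy values for pile B (subtraction set {3, 5}):
g(0) = mex{} = 0
g(1) = mex{} = 0
g(2) = mex{} = 0
g(3) = mex{0} = 1
g(4) = mex{0} = 1
g(5) = mex{0} = 1
g(6) = mex{0,1} = 2
g(7) = mex{0,1} = 2
So g(7) = 2.
Grundy values for pile C (subtraction set {3, 4, 5}):
k:     0  1  2  3  4  5  6  7
g(k):  0  0  0  1  1  1  2  2
So g(7) = 2.
The value of a disjunctive sum is the nim-sum of the parts.
Combined value = 1 XOR 2 XOR 2 = 1.

1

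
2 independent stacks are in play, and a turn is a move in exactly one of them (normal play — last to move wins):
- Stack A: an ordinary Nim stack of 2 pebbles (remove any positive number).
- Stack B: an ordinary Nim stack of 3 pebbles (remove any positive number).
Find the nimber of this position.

Stack A is a plain Nim stack of size 2, so its Grundy value is 2.
Stack B is a plain Nim stack of size 3, so its Grundy value is 3.
The value of a disjunctive sum is the nim-sum of the parts.
Combined value = 2 ⊕ 3 = 1.

1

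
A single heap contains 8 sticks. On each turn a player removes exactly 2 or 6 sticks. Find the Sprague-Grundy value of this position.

0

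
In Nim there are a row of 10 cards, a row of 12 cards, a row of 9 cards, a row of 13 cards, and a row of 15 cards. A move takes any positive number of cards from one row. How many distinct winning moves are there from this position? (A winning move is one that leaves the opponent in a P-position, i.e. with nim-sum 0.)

5

Nim-sum: 10 XOR 12 XOR 9 XOR 13 XOR 15 = 13.
The overall nim-sum is X = 13. A row of size p has a winning move iff p XOR X < p (reduce it to p XOR X).
  10: 10 XOR 13 = 7 < 10 — winning move (to 7).
  12: 12 XOR 13 = 1 < 12 — winning move (to 1).
  9: 9 XOR 13 = 4 < 9 — winning move (to 4).
  13: 13 XOR 13 = 0 < 13 — winning move (to 0).
  15: 15 XOR 13 = 2 < 15 — winning move (to 2).
That gives 5 winning moves.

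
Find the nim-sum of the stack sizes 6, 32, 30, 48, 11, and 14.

Nim-sum: 6 ^ 32 ^ 30 ^ 48 ^ 11 ^ 14 = 13.

13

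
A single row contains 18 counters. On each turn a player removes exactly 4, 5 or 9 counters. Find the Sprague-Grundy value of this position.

1

Grundy values for subtraction set {4, 5, 9}:
k:     0  1  2  3  4  5  6  7  8  9 10 11 12 13 14 15 16 17 18
g(k):  0  0  0  0  1  1  1  1  2  2  2  2  3  0  0  0  0  1  1
So g(18) = 1.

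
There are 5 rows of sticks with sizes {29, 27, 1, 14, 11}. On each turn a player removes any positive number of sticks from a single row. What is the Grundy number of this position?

2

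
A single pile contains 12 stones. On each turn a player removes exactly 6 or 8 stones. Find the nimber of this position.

2

Grundy values for subtraction set {6, 8}:
k:     0  1  2  3  4  5  6  7  8  9 10 11 12
g(k):  0  0  0  0  0  0  1  1  1  1  1  1  2
So g(12) = 2.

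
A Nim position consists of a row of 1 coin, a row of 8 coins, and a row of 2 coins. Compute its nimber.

11

Bitwise XOR of the heap sizes:
  0001  (1)
  1000  (8)
  0010  (2)
  ----
  1011  (11)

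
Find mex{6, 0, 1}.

2

The values 0, 1 are all present; 2 is the first non-negative integer missing from the set.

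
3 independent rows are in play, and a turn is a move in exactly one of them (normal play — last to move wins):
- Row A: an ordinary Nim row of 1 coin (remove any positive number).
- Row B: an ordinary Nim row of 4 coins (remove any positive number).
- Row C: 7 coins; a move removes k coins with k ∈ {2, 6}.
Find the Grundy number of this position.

Row A is a plain Nim row of size 1, so its Grundy value is 1.
Row B is a plain Nim row of size 4, so its Grundy value is 4.
For row C, compute g(0), g(1), … with moves {2, 6}:
k:     0  1  2  3  4  5  6  7
g(k):  0  0  1  1  0  0  1  1
So g(7) = 1.
By the Sprague-Grundy theorem, the Grundy value of a sum of independent games is the XOR of the component values.
Combined value = 1 ⊕ 4 ⊕ 1 = 4.

4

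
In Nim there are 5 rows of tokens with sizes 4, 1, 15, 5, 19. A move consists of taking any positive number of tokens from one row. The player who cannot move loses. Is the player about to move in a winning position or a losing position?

Winning position

Bitwise XOR of the heap sizes:
  00100  (4)
  00001  (1)
  01111  (15)
  00101  (5)
  10011  (19)
  -----
  11100  (28)
The nim-sum is 28 ≠ 0, so this is an N-position: the player to move can win.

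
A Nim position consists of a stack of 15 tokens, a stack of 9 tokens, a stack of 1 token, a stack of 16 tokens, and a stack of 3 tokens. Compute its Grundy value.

Nim-sum: 15 ⊕ 9 ⊕ 1 ⊕ 16 ⊕ 3 = 20.

20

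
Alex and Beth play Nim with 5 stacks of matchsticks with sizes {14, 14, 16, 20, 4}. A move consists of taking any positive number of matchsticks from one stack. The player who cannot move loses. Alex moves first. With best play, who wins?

Beth wins

Write each in binary and XOR column by column:
  01110  (14)
  01110  (14)
  10000  (16)
  10100  (20)
  00100  (4)
  -----
  00000  (0)
The nim-sum is 0, so this is a P-position: the player to move is in a losing position under optimal play; Alex is about to move from it and so loses — Beth wins.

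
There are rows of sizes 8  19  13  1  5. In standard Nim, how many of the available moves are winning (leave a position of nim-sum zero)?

Compute the nim-sum pairwise:
8 ^ 19 = 27
27 ^ 13 = 22
22 ^ 1 = 23
23 ^ 5 = 18
The overall nim-sum is X = 18. A row of size p has a winning move iff p XOR X < p (reduce it to p XOR X).
  8: 8 XOR 18 = 26 ≥ 8 — no move.
  19: 19 XOR 18 = 1 < 19 — winning move (to 1).
  13: 13 XOR 18 = 31 ≥ 13 — no move.
  1: 1 XOR 18 = 19 ≥ 1 — no move.
  5: 5 XOR 18 = 23 ≥ 5 — no move.
That gives 1 winning move.

1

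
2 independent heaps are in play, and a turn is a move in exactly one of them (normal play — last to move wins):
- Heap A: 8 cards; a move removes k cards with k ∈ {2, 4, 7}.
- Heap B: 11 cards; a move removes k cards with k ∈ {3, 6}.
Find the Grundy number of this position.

1

Grundy values for heap A (subtraction set {2, 4, 7}):
k:     0  1  2  3  4  5  6  7  8
g(k):  0  0  1  1  2  2  0  3  1
So g(8) = 1.
For heap B, compute g(0), g(1), … with moves {3, 6}:
k:     0  1  2  3  4  5  6  7  8  9 10 11
g(k):  0  0  0  1  1  1  2  2  2  0  0  0
So g(11) = 0.
The value of a disjunctive sum is the nim-sum of the parts.
Combined value = 1 ⊕ 0 = 1.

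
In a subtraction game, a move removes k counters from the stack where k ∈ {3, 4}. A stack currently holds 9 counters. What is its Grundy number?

0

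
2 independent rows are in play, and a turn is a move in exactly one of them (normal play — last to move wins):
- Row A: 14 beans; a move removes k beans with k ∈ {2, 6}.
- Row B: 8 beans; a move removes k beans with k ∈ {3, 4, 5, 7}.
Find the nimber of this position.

3

For row A, compute g(0), g(1), … with moves {2, 6}:
k:     0  1  2  3  4  5  6  7  8  9 10 11 12 13 14
g(k):  0  0  1  1  0  0  1  1  0  0  1  1  0  0  1
So g(14) = 1.
Build the Grundy sequence for row B with g(k) = mex{g(k−s) : s ∈ {3, 4, 5, 7}, s ≤ k}:
g(0) = mex{} = 0
g(1) = mex{} = 0
g(2) = mex{} = 0
g(3) = mex{0} = 1
g(4) = mex{0} = 1
g(5) = mex{0} = 1
g(6) = mex{0,1} = 2
g(7) = mex{0,1} = 2
g(8) = mex{0,1} = 2
So g(8) = 2.
The value of a disjunctive sum is the nim-sum of the parts.
Combined value = 1 ⊕ 2 = 3.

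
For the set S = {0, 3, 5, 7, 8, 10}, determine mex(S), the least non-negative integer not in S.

1

0 is in the set but 1 is not, so the mex is 1.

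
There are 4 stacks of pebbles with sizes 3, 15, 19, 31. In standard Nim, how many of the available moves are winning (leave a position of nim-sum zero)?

Compute the nim-sum pairwise:
3 ^ 15 = 12
12 ^ 19 = 31
31 ^ 31 = 0
The nim-sum is already 0, so every move leaves a nonzero nim-sum — there are no winning moves.

0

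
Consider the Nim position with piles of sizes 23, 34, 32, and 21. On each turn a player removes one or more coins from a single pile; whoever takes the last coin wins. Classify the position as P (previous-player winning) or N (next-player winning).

Compute the nim-sum pairwise:
23 ^ 34 = 53
53 ^ 32 = 21
21 ^ 21 = 0
The nim-sum is 0, so this is a P-position: the player to move is in a losing position under optimal play.

P-position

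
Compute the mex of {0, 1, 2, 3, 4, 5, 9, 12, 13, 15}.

6

The values 0, 1, 2, 3, 4, 5 are all present; 6 is the first non-negative integer missing from the set.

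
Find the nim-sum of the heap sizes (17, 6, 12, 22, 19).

In binary:
  10001  (17)
  00110  (6)
  01100  (12)
  10110  (22)
  10011  (19)
  -----
  11110  (30)

30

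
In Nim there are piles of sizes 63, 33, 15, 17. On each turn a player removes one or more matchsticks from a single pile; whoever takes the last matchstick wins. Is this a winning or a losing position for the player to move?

Losing position

Nim-sum: 63 XOR 33 XOR 15 XOR 17 = 0.
The nim-sum is 0, so this is a P-position: the player to move is in a losing position under optimal play.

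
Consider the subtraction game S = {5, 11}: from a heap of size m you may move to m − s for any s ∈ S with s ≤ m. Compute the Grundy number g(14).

Grundy values for subtraction set {5, 11}:
k:     0  1  2  3  4  5  6  7  8  9 10 11 12 13 14
g(k):  0  0  0  0  0  1  1  1  1  1  0  2  2  2  2
So g(14) = 2.

2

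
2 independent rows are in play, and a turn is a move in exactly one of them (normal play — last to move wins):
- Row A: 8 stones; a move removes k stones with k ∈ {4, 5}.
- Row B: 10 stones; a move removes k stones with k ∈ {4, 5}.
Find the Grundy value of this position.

2

For row A, compute g(0), g(1), … with moves {4, 5}:
g(0) = mex{} = 0
g(1) = mex{} = 0
g(2) = mex{} = 0
g(3) = mex{} = 0
g(4) = mex{0} = 1
g(5) = mex{0} = 1
g(6) = mex{0} = 1
g(7) = mex{0} = 1
g(8) = mex{0,1} = 2
So g(8) = 2.
For row B, compute g(0), g(1), … with moves {4, 5}:
g(0) = mex{} = 0
g(1) = mex{} = 0
g(2) = mex{} = 0
g(3) = mex{} = 0
g(4) = mex{0} = 1
g(5) = mex{0} = 1
g(6) = mex{0} = 1
g(7) = mex{0} = 1
g(8) = mex{0,1} = 2
g(9) = mex{1} = 0
g(10) = mex{1} = 0
So g(10) = 0.
The value of a disjunctive sum is the nim-sum of the parts.
Combined value = 2 ⊕ 0 = 2.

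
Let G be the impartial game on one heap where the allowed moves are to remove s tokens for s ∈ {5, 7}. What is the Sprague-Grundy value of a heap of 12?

Grundy values for subtraction set {5, 7}:
k:     0  1  2  3  4  5  6  7  8  9 10 11 12
g(k):  0  0  0  0  0  1  1  1  1  1  2  2  0
So g(12) = 0.

0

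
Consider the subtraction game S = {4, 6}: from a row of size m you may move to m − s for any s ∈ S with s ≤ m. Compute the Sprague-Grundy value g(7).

Compute g(0), g(1), … for moves {4, 6}:
k:     0  1  2  3  4  5  6  7
g(k):  0  0  0  0  1  1  1  1
So g(7) = 1.

1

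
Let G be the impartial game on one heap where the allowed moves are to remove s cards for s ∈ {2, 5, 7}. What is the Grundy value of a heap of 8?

Build the Grundy sequence with g(k) = mex{g(k−s) : s ∈ {2, 5, 7}, s ≤ k}:
g(0) = mex{} = 0
g(1) = mex{} = 0
g(2) = mex{0} = 1
g(3) = mex{0} = 1
g(4) = mex{1} = 0
g(5) = mex{0,1} = 2
g(6) = mex{0} = 1
g(7) = mex{0,1,2} = 3
g(8) = mex{0,1} = 2
So g(8) = 2.

2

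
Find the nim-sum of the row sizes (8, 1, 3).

10

In binary:
  1000  (8)
  0001  (1)
  0011  (3)
  ----
  1010  (10)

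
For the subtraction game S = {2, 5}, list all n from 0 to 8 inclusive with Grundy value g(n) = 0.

0, 1, 4, 7, 8

Build the Grundy sequence with g(k) = mex{g(k−s) : s ∈ {2, 5}, s ≤ k}:
g(0) = mex{} = 0
g(1) = mex{} = 0
g(2) = mex{0} = 1
g(3) = mex{0} = 1
g(4) = mex{1} = 0
g(5) = mex{0,1} = 2
g(6) = mex{0} = 1
g(7) = mex{1,2} = 0
g(8) = mex{1} = 0
The P-positions (g = 0) in 0..8 are 0, 1, 4, 7, 8.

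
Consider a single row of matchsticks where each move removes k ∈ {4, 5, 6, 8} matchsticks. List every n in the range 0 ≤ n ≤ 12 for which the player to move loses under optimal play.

0, 1, 2, 3, 12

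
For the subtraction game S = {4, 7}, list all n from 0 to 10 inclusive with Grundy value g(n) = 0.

0, 1, 2, 3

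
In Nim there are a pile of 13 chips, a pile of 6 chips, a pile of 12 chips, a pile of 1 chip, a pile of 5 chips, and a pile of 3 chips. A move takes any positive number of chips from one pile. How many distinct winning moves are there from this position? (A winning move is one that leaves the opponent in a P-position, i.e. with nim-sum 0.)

Nim-sum: 13 ^ 6 ^ 12 ^ 1 ^ 5 ^ 3 = 0.
The nim-sum is already 0, so every move leaves a nonzero nim-sum — there are no winning moves.

0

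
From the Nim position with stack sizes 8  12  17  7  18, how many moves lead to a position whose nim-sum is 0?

In binary:
  01000  (8)
  01100  (12)
  10001  (17)
  00111  (7)
  10010  (18)
  -----
  00000  (0)
The nim-sum is already 0, so every move leaves a nonzero nim-sum — there are no winning moves.

0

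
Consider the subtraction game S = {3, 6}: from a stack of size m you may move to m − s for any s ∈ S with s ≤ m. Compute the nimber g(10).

0

Build the Grundy sequence with g(k) = mex{g(k−s) : s ∈ {3, 6}, s ≤ k}:
k:     0  1  2  3  4  5  6  7  8  9 10
g(k):  0  0  0  1  1  1  2  2  2  0  0
So g(10) = 0.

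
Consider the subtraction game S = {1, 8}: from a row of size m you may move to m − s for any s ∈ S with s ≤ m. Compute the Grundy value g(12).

Grundy values for subtraction set {1, 8}:
g(0) = mex{} = 0
g(1) = mex{0} = 1
g(2) = mex{1} = 0
g(3) = mex{0} = 1
g(4) = mex{1} = 0
g(5) = mex{0} = 1
g(6) = mex{1} = 0
g(7) = mex{0} = 1
g(8) = mex{0,1} = 2
g(9) = mex{1,2} = 0
g(10) = mex{0} = 1
g(11) = mex{1} = 0
g(12) = mex{0} = 1
So g(12) = 1.

1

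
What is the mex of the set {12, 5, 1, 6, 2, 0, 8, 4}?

3

The values 0, 1, 2 are all present; 3 is the first non-negative integer missing from the set.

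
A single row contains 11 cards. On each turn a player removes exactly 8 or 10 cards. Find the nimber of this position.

Build the Grundy sequence with g(k) = mex{g(k−s) : s ∈ {8, 10}, s ≤ k}:
g(0) = mex{} = 0
g(1) = mex{} = 0
g(2) = mex{} = 0
g(3) = mex{} = 0
g(4) = mex{} = 0
g(5) = mex{} = 0
g(6) = mex{} = 0
g(7) = mex{} = 0
g(8) = mex{0} = 1
g(9) = mex{0} = 1
g(10) = mex{0} = 1
g(11) = mex{0} = 1
So g(11) = 1.

1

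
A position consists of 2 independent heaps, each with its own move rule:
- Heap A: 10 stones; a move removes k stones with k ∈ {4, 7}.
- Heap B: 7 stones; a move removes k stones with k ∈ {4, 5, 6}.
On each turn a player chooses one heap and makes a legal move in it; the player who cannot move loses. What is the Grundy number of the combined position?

3

For heap A, compute g(0), g(1), … with moves {4, 7}:
g(0) = mex{} = 0
g(1) = mex{} = 0
g(2) = mex{} = 0
g(3) = mex{} = 0
g(4) = mex{0} = 1
g(5) = mex{0} = 1
g(6) = mex{0} = 1
g(7) = mex{0} = 1
g(8) = mex{0,1} = 2
g(9) = mex{0,1} = 2
g(10) = mex{0,1} = 2
So g(10) = 2.
For heap B, compute g(0), g(1), … with moves {4, 5, 6}:
g(0) = mex{} = 0
g(1) = mex{} = 0
g(2) = mex{} = 0
g(3) = mex{} = 0
g(4) = mex{0} = 1
g(5) = mex{0} = 1
g(6) = mex{0} = 1
g(7) = mex{0} = 1
So g(7) = 1.
By the Sprague-Grundy theorem, the Grundy value of a sum of independent games is the XOR of the component values.
Combined value = 2 XOR 1 = 3.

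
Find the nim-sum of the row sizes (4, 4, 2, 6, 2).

6

In binary:
  100  (4)
  100  (4)
  010  (2)
  110  (6)
  010  (2)
  ---
  110  (6)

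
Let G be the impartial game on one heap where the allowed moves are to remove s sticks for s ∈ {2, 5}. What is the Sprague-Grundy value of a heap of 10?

Build the Grundy sequence with g(k) = mex{g(k−s) : s ∈ {2, 5}, s ≤ k}:
g(0) = mex{} = 0
g(1) = mex{} = 0
g(2) = mex{0} = 1
g(3) = mex{0} = 1
g(4) = mex{1} = 0
g(5) = mex{0,1} = 2
g(6) = mex{0} = 1
g(7) = mex{1,2} = 0
g(8) = mex{1} = 0
g(9) = mex{0} = 1
g(10) = mex{0,2} = 1
So g(10) = 1.

1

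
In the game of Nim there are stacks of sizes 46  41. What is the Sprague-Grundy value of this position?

7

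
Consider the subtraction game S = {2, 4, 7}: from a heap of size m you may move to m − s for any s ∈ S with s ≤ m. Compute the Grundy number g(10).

2

Grundy values for subtraction set {2, 4, 7}:
g(0) = mex{} = 0
g(1) = mex{} = 0
g(2) = mex{0} = 1
g(3) = mex{0} = 1
g(4) = mex{0,1} = 2
g(5) = mex{0,1} = 2
g(6) = mex{1,2} = 0
g(7) = mex{0,1,2} = 3
g(8) = mex{0,2} = 1
g(9) = mex{1,2,3} = 0
g(10) = mex{0,1} = 2
So g(10) = 2.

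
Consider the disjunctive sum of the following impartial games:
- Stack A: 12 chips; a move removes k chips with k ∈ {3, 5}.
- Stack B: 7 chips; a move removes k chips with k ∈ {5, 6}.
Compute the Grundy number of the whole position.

0

Grundy values for stack A (subtraction set {3, 5}):
g(0) = mex{} = 0
g(1) = mex{} = 0
g(2) = mex{} = 0
g(3) = mex{0} = 1
g(4) = mex{0} = 1
g(5) = mex{0} = 1
g(6) = mex{0,1} = 2
g(7) = mex{0,1} = 2
g(8) = mex{1} = 0
g(9) = mex{1,2} = 0
g(10) = mex{1,2} = 0
g(11) = mex{0,2} = 1
g(12) = mex{0,2} = 1
So g(12) = 1.
Build the Grundy sequence for stack B with g(k) = mex{g(k−s) : s ∈ {5, 6}, s ≤ k}:
g(0) = mex{} = 0
g(1) = mex{} = 0
g(2) = mex{} = 0
g(3) = mex{} = 0
g(4) = mex{} = 0
g(5) = mex{0} = 1
g(6) = mex{0} = 1
g(7) = mex{0} = 1
So g(7) = 1.
By the Sprague-Grundy theorem, the Grundy value of a sum of independent games is the XOR of the component values.
Combined value = 1 XOR 1 = 0.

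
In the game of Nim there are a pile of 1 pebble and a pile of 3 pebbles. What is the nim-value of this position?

2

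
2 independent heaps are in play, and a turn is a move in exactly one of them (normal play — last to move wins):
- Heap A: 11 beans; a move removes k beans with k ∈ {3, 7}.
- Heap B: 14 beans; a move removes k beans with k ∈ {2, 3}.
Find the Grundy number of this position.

2

Grundy values for heap A (subtraction set {3, 7}):
k:     0  1  2  3  4  5  6  7  8  9 10 11
g(k):  0  0  0  1  1  1  0  2  2  1  0  0
So g(11) = 0.
Build the Grundy sequence for heap B with g(k) = mex{g(k−s) : s ∈ {2, 3}, s ≤ k}:
k:     0  1  2  3  4  5  6  7  8  9 10 11 12 13 14
g(k):  0  0  1  1  2  0  0  1  1  2  0  0  1  1  2
So g(14) = 2.
By the Sprague-Grundy theorem, the Grundy value of a sum of independent games is the XOR of the component values.
Combined value = 0 XOR 2 = 2.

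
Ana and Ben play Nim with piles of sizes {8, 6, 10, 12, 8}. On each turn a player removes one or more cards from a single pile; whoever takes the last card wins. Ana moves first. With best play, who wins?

Ben wins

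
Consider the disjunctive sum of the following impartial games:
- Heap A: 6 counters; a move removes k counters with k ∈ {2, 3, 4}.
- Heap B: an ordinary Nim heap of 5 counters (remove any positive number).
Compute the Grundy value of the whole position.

5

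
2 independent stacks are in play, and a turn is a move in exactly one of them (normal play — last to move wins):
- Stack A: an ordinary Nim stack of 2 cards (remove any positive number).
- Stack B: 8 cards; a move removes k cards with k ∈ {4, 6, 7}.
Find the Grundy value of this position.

Stack A is a plain Nim stack of size 2, so its Grundy value is 2.
For stack B, compute g(0), g(1), … with moves {4, 6, 7}:
g(0) = mex{} = 0
g(1) = mex{} = 0
g(2) = mex{} = 0
g(3) = mex{} = 0
g(4) = mex{0} = 1
g(5) = mex{0} = 1
g(6) = mex{0} = 1
g(7) = mex{0} = 1
g(8) = mex{0,1} = 2
So g(8) = 2.
The value of a disjunctive sum is the nim-sum of the parts.
Combined value = 2 ⊕ 2 = 0.

0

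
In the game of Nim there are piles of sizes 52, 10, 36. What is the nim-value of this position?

26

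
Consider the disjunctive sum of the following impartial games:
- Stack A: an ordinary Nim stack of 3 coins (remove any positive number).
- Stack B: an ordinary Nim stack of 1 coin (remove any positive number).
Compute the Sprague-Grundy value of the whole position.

Stack A is a plain Nim stack of size 3, so its Grundy value is 3.
Stack B is a plain Nim stack of size 1, so its Grundy value is 1.
The value of a disjunctive sum is the nim-sum of the parts.
Combined value = 3 XOR 1 = 2.

2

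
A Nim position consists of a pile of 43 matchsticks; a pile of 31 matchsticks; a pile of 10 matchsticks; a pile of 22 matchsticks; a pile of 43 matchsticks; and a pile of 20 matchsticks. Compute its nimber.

23

Nim-sum: 43 XOR 31 XOR 10 XOR 22 XOR 43 XOR 20 = 23.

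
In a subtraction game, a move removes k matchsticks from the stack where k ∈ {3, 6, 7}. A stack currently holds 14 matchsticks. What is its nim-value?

Compute g(0), g(1), … for moves {3, 6, 7}:
g(0) = mex{} = 0
g(1) = mex{} = 0
g(2) = mex{} = 0
g(3) = mex{0} = 1
g(4) = mex{0} = 1
g(5) = mex{0} = 1
g(6) = mex{0,1} = 2
g(7) = mex{0,1} = 2
g(8) = mex{0,1} = 2
g(9) = mex{0,1,2} = 3
g(10) = mex{1,2} = 0
g(11) = mex{1,2} = 0
g(12) = mex{1,2,3} = 0
g(13) = mex{0,2} = 1
g(14) = mex{0,2} = 1
So g(14) = 1.

1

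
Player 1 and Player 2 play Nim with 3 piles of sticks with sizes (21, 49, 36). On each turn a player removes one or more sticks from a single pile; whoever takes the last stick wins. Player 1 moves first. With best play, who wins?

Nim-sum: 21 ⊕ 49 ⊕ 36 = 0.
The nim-sum is 0, so this is a P-position: the player to move is in a losing position under optimal play; Player 1 is about to move from it and so loses — Player 2 wins.

Player 2 wins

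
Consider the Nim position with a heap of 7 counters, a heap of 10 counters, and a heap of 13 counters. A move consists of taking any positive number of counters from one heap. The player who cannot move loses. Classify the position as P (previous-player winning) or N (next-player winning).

Nim-sum: 7 ⊕ 10 ⊕ 13 = 0.
The nim-sum is 0, so this is a P-position: the player to move is in a losing position under optimal play.

P-position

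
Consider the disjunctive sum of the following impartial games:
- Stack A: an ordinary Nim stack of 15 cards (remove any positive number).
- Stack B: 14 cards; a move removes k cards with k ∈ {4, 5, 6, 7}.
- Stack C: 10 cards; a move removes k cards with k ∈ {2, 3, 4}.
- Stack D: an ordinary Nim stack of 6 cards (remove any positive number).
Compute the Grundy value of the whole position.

11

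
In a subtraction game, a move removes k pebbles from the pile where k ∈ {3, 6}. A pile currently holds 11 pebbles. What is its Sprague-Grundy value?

0

Grundy values for subtraction set {3, 6}:
k:     0  1  2  3  4  5  6  7  8  9 10 11
g(k):  0  0  0  1  1  1  2  2  2  0  0  0
So g(11) = 0.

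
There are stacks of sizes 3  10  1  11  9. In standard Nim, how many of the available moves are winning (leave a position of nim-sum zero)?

Compute the nim-sum pairwise:
3 XOR 10 = 9
9 XOR 1 = 8
8 XOR 11 = 3
3 XOR 9 = 10
The overall nim-sum is X = 10. A stack of size p has a winning move iff p XOR X < p (reduce it to p XOR X).
  3: 3 XOR 10 = 9 ≥ 3 — no move.
  10: 10 XOR 10 = 0 < 10 — winning move (to 0).
  1: 1 XOR 10 = 11 ≥ 1 — no move.
  11: 11 XOR 10 = 1 < 11 — winning move (to 1).
  9: 9 XOR 10 = 3 < 9 — winning move (to 3).
That gives 3 winning moves.

3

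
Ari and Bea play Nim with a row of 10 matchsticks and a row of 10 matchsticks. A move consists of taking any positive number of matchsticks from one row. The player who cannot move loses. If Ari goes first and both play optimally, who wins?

Compute the nim-sum pairwise:
10 XOR 10 = 0
The nim-sum is 0, so this is a P-position: the player to move is in a losing position under optimal play; Ari is about to move from it and so loses — Bea wins.

Bea wins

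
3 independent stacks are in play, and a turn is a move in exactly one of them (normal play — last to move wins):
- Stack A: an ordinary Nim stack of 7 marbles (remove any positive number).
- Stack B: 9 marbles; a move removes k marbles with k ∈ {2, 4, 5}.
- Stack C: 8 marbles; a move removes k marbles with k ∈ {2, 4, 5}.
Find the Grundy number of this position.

Stack A is a plain Nim stack of size 7, so its Grundy value is 7.
Grundy values for stack B (subtraction set {2, 4, 5}):
g(0) = mex{} = 0
g(1) = mex{} = 0
g(2) = mex{0} = 1
g(3) = mex{0} = 1
g(4) = mex{0,1} = 2
g(5) = mex{0,1} = 2
g(6) = mex{0,1,2} = 3
g(7) = mex{1,2} = 0
g(8) = mex{1,2,3} = 0
g(9) = mex{0,2} = 1
So g(9) = 1.
For stack C, compute g(0), g(1), … with moves {2, 4, 5}:
k:     0  1  2  3  4  5  6  7  8
g(k):  0  0  1  1  2  2  3  0  0
So g(8) = 0.
The value of a disjunctive sum is the nim-sum of the parts.
Combined value = 7 XOR 1 XOR 0 = 6.

6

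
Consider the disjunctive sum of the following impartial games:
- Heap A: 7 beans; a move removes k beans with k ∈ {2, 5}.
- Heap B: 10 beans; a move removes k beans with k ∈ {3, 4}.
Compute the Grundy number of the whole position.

1

Build the Grundy sequence for heap A with g(k) = mex{g(k−s) : s ∈ {2, 5}, s ≤ k}:
g(0) = mex{} = 0
g(1) = mex{} = 0
g(2) = mex{0} = 1
g(3) = mex{0} = 1
g(4) = mex{1} = 0
g(5) = mex{0,1} = 2
g(6) = mex{0} = 1
g(7) = mex{1,2} = 0
So g(7) = 0.
Build the Grundy sequence for heap B with g(k) = mex{g(k−s) : s ∈ {3, 4}, s ≤ k}:
g(0) = mex{} = 0
g(1) = mex{} = 0
g(2) = mex{} = 0
g(3) = mex{0} = 1
g(4) = mex{0} = 1
g(5) = mex{0} = 1
g(6) = mex{0,1} = 2
g(7) = mex{1} = 0
g(8) = mex{1} = 0
g(9) = mex{1,2} = 0
g(10) = mex{0,2} = 1
So g(10) = 1.
By the Sprague-Grundy theorem, the Grundy value of a sum of independent games is the XOR of the component values.
Combined value = 0 XOR 1 = 1.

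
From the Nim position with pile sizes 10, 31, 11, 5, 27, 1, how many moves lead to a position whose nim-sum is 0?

Compute the nim-sum pairwise:
10 XOR 31 = 21
21 XOR 11 = 30
30 XOR 5 = 27
27 XOR 27 = 0
0 XOR 1 = 1
The overall nim-sum is X = 1. A pile of size p has a winning move iff p XOR X < p (reduce it to p XOR X).
  10: 10 XOR 1 = 11 ≥ 10 — no move.
  31: 31 XOR 1 = 30 < 31 — winning move (to 30).
  11: 11 XOR 1 = 10 < 11 — winning move (to 10).
  5: 5 XOR 1 = 4 < 5 — winning move (to 4).
  27: 27 XOR 1 = 26 < 27 — winning move (to 26).
  1: 1 XOR 1 = 0 < 1 — winning move (to 0).
That gives 5 winning moves.

5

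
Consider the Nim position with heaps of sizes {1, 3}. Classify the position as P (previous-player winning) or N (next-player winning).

N-position

Nim-sum: 1 ⊕ 3 = 2.
The nim-sum is 2 ≠ 0, so this is an N-position: the player to move can win.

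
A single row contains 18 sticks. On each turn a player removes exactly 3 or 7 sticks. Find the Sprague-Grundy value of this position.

Build the Grundy sequence with g(k) = mex{g(k−s) : s ∈ {3, 7}, s ≤ k}:
k:     0  1  2  3  4  5  6  7  8  9 10 11 12 13 14 15 16 17 18
g(k):  0  0  0  1  1  1  0  2  2  1  0  0  0  1  1  1  0  2  2
So g(18) = 2.

2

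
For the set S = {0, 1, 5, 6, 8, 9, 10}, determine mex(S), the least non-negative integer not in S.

The values 0, 1 are all present; 2 is the first non-negative integer missing from the set.

2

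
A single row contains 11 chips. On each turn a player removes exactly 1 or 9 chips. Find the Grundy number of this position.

1

Build the Grundy sequence with g(k) = mex{g(k−s) : s ∈ {1, 9}, s ≤ k}:
g(0) = mex{} = 0
g(1) = mex{0} = 1
g(2) = mex{1} = 0
g(3) = mex{0} = 1
g(4) = mex{1} = 0
g(5) = mex{0} = 1
g(6) = mex{1} = 0
g(7) = mex{0} = 1
g(8) = mex{1} = 0
g(9) = mex{0} = 1
g(10) = mex{1} = 0
g(11) = mex{0} = 1
So g(11) = 1.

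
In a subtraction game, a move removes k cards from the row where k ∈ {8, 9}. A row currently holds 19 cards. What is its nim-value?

Build the Grundy sequence with g(k) = mex{g(k−s) : s ∈ {8, 9}, s ≤ k}:
k:     0  1  2  3  4  5  6  7  8  9 10 11 12 13 14 15 16 17 18 19
g(k):  0  0  0  0  0  0  0  0  1  1  1  1  1  1  1  1  2  0  0  0
So g(19) = 0.

0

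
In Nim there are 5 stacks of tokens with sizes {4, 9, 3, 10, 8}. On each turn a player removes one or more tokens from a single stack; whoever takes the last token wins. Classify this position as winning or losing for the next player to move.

Compute the nim-sum pairwise:
4 ⊕ 9 = 13
13 ⊕ 3 = 14
14 ⊕ 10 = 4
4 ⊕ 8 = 12
The nim-sum is 12 ≠ 0, so this is an N-position: the player to move can win.

Winning position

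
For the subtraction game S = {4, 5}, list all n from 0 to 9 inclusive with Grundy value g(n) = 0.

Grundy values for subtraction set {4, 5}:
g(0) = mex{} = 0
g(1) = mex{} = 0
g(2) = mex{} = 0
g(3) = mex{} = 0
g(4) = mex{0} = 1
g(5) = mex{0} = 1
g(6) = mex{0} = 1
g(7) = mex{0} = 1
g(8) = mex{0,1} = 2
g(9) = mex{1} = 0
The P-positions (g = 0) in 0..9 are 0, 1, 2, 3, 9.

0, 1, 2, 3, 9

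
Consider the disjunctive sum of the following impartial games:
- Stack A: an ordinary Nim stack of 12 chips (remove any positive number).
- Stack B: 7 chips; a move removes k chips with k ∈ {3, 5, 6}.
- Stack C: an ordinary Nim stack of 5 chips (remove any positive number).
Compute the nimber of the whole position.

11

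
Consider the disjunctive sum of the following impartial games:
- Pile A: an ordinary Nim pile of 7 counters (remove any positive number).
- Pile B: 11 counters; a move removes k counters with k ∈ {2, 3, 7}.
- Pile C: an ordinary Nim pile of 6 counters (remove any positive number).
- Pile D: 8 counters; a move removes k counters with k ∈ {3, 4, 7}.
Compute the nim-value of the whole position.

Pile A is a plain Nim pile of size 7, so its Grundy value is 7.
Build the Grundy sequence for pile B with g(k) = mex{g(k−s) : s ∈ {2, 3, 7}, s ≤ k}:
k:     0  1  2  3  4  5  6  7  8  9 10 11
g(k):  0  0  1  1  2  0  0  1  1  2  0  0
So g(11) = 0.
Pile C is a plain Nim pile of size 6, so its Grundy value is 6.
For pile D, compute g(0), g(1), … with moves {3, 4, 7}:
k:     0  1  2  3  4  5  6  7  8
g(k):  0  0  0  1  1  1  2  2  2
So g(8) = 2.
By the Sprague-Grundy theorem, the Grundy value of a sum of independent games is the XOR of the component values.
Combined value = 7 XOR 0 XOR 6 XOR 2 = 3.

3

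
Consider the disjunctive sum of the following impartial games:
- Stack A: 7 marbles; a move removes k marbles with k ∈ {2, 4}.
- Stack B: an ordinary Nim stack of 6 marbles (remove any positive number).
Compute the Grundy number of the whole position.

Grundy values for stack A (subtraction set {2, 4}):
g(0) = mex{} = 0
g(1) = mex{} = 0
g(2) = mex{0} = 1
g(3) = mex{0} = 1
g(4) = mex{0,1} = 2
g(5) = mex{0,1} = 2
g(6) = mex{1,2} = 0
g(7) = mex{1,2} = 0
So g(7) = 0.
Stack B is a plain Nim stack of size 6, so its Grundy value is 6.
By the Sprague-Grundy theorem, the Grundy value of a sum of independent games is the XOR of the component values.
Combined value = 0 ⊕ 6 = 6.

6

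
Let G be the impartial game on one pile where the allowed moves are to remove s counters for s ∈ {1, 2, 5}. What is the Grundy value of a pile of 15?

0

Grundy values for subtraction set {1, 2, 5}:
k:     0  1  2  3  4  5  6  7  8  9 10 11 12 13 14 15
g(k):  0  1  2  0  1  2  0  1  2  0  1  2  0  1  2  0
So g(15) = 0.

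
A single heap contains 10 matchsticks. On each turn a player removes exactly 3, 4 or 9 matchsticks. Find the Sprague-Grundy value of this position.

1

Build the Grundy sequence with g(k) = mex{g(k−s) : s ∈ {3, 4, 9}, s ≤ k}:
k:     0  1  2  3  4  5  6  7  8  9 10
g(k):  0  0  0  1  1  1  2  0  0  3  1
So g(10) = 1.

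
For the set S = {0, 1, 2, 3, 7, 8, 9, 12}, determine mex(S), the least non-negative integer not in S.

4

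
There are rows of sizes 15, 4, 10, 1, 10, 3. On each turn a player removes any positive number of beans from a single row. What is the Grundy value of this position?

9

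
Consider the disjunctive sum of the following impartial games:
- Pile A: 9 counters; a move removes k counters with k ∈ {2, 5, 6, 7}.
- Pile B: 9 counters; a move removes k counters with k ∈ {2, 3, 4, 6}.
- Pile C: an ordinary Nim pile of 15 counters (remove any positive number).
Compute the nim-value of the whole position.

13

For pile A, compute g(0), g(1), … with moves {2, 5, 6, 7}:
g(0) = mex{} = 0
g(1) = mex{} = 0
g(2) = mex{0} = 1
g(3) = mex{0} = 1
g(4) = mex{1} = 0
g(5) = mex{0,1} = 2
g(6) = mex{0} = 1
g(7) = mex{0,1,2} = 3
g(8) = mex{0,1} = 2
g(9) = mex{0,1,3} = 2
So g(9) = 2.
Build the Grundy sequence for pile B with g(k) = mex{g(k−s) : s ∈ {2, 3, 4, 6}, s ≤ k}:
g(0) = mex{} = 0
g(1) = mex{} = 0
g(2) = mex{0} = 1
g(3) = mex{0} = 1
g(4) = mex{0,1} = 2
g(5) = mex{0,1} = 2
g(6) = mex{0,1,2} = 3
g(7) = mex{0,1,2} = 3
g(8) = mex{1,2,3} = 0
g(9) = mex{1,2,3} = 0
So g(9) = 0.
Pile C is a plain Nim pile of size 15, so its Grundy value is 15.
The value of a disjunctive sum is the nim-sum of the parts.
Combined value = 2 XOR 0 XOR 15 = 13.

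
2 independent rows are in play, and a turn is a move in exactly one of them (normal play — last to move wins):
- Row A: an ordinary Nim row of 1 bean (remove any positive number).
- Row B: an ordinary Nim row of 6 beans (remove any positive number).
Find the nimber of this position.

Row A is a plain Nim row of size 1, so its Grundy value is 1.
Row B is a plain Nim row of size 6, so its Grundy value is 6.
By the Sprague-Grundy theorem, the Grundy value of a sum of independent games is the XOR of the component values.
Combined value = 1 XOR 6 = 7.

7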